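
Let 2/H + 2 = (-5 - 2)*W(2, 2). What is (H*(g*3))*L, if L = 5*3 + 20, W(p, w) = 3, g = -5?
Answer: 1050/23 ≈ 45.652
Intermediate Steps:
H = -2/23 (H = 2/(-2 + (-5 - 2)*3) = 2/(-2 - 7*3) = 2/(-2 - 21) = 2/(-23) = 2*(-1/23) = -2/23 ≈ -0.086957)
L = 35 (L = 15 + 20 = 35)
(H*(g*3))*L = -(-10)*3/23*35 = -2/23*(-15)*35 = (30/23)*35 = 1050/23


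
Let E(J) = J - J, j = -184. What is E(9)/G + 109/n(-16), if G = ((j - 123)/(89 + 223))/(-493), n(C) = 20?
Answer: 109/20 ≈ 5.4500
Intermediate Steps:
G = 307/153816 (G = ((-184 - 123)/(89 + 223))/(-493) = -307/312*(-1/493) = 307/153816 ≈ 0.0019959)
E(J) = 0
E(9)/G + 109/n(-16) = 0/(307/153816) + 109/20 = 0*(153816/307) + 109*(1/20) = 0 + 109/20 = 109/20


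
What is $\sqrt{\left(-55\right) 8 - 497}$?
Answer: $i \sqrt{937} \approx 30.61 i$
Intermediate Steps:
$\sqrt{\left(-55\right) 8 - 497} = \sqrt{-440 - 497} = \sqrt{-937} = i \sqrt{937}$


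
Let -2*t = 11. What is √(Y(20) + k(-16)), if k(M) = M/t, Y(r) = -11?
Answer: I*√979/11 ≈ 2.8445*I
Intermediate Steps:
t = -11/2 (t = -½*11 = -11/2 ≈ -5.5000)
k(M) = -2*M/11 (k(M) = M/(-11/2) = M*(-2/11) = -2*M/11)
√(Y(20) + k(-16)) = √(-11 - 2/11*(-16)) = √(-11 + 32/11) = √(-89/11) = I*√979/11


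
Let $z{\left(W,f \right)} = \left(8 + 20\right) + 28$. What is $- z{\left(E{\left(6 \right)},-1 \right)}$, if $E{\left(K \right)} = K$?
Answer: $-56$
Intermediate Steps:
$z{\left(W,f \right)} = 56$ ($z{\left(W,f \right)} = 28 + 28 = 56$)
$- z{\left(E{\left(6 \right)},-1 \right)} = \left(-1\right) 56 = -56$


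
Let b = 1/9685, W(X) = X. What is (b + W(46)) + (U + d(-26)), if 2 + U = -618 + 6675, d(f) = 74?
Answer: 59804876/9685 ≈ 6175.0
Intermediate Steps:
U = 6055 (U = -2 + (-618 + 6675) = -2 + 6057 = 6055)
b = 1/9685 ≈ 0.00010325
(b + W(46)) + (U + d(-26)) = (1/9685 + 46) + (6055 + 74) = 445511/9685 + 6129 = 59804876/9685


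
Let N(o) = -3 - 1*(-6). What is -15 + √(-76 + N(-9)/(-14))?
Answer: -15 + I*√14938/14 ≈ -15.0 + 8.7301*I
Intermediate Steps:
N(o) = 3 (N(o) = -3 + 6 = 3)
-15 + √(-76 + N(-9)/(-14)) = -15 + √(-76 + 3/(-14)) = -15 + √(-76 + 3*(-1/14)) = -15 + √(-76 - 3/14) = -15 + √(-1067/14) = -15 + I*√14938/14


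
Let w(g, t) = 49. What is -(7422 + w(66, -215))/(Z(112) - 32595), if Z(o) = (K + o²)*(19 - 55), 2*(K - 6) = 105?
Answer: 7471/486285 ≈ 0.015363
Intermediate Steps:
K = 117/2 (K = 6 + (½)*105 = 6 + 105/2 = 117/2 ≈ 58.500)
Z(o) = -2106 - 36*o² (Z(o) = (117/2 + o²)*(19 - 55) = (117/2 + o²)*(-36) = -2106 - 36*o²)
-(7422 + w(66, -215))/(Z(112) - 32595) = -(7422 + 49)/((-2106 - 36*112²) - 32595) = -7471/((-2106 - 36*12544) - 32595) = -7471/((-2106 - 451584) - 32595) = -7471/(-453690 - 32595) = -7471/(-486285) = -7471*(-1)/486285 = -1*(-7471/486285) = 7471/486285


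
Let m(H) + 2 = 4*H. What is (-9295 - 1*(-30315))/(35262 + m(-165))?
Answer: 1051/1730 ≈ 0.60751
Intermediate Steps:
m(H) = -2 + 4*H
(-9295 - 1*(-30315))/(35262 + m(-165)) = (-9295 - 1*(-30315))/(35262 + (-2 + 4*(-165))) = (-9295 + 30315)/(35262 + (-2 - 660)) = 21020/(35262 - 662) = 21020/34600 = 21020*(1/34600) = 1051/1730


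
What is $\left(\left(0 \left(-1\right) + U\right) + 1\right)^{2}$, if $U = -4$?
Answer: $9$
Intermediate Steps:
$\left(\left(0 \left(-1\right) + U\right) + 1\right)^{2} = \left(\left(0 \left(-1\right) - 4\right) + 1\right)^{2} = \left(\left(0 - 4\right) + 1\right)^{2} = \left(-4 + 1\right)^{2} = \left(-3\right)^{2} = 9$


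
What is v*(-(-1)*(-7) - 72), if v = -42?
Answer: 3318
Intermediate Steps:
v*(-(-1)*(-7) - 72) = -42*(-(-1)*(-7) - 72) = -42*(-1*7 - 72) = -42*(-7 - 72) = -42*(-79) = 3318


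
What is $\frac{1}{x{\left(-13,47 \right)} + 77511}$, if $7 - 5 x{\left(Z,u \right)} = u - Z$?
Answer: $\frac{5}{387502} \approx 1.2903 \cdot 10^{-5}$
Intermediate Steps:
$x{\left(Z,u \right)} = \frac{7}{5} - \frac{u}{5} + \frac{Z}{5}$ ($x{\left(Z,u \right)} = \frac{7}{5} - \frac{u - Z}{5} = \frac{7}{5} + \left(- \frac{u}{5} + \frac{Z}{5}\right) = \frac{7}{5} - \frac{u}{5} + \frac{Z}{5}$)
$\frac{1}{x{\left(-13,47 \right)} + 77511} = \frac{1}{\left(\frac{7}{5} - \frac{47}{5} + \frac{1}{5} \left(-13\right)\right) + 77511} = \frac{1}{\left(\frac{7}{5} - \frac{47}{5} - \frac{13}{5}\right) + 77511} = \frac{1}{- \frac{53}{5} + 77511} = \frac{1}{\frac{387502}{5}} = \frac{5}{387502}$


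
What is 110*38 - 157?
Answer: 4023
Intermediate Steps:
110*38 - 157 = 4180 - 157 = 4023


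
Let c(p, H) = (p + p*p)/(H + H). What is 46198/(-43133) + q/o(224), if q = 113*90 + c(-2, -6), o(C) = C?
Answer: 367120345/8281536 ≈ 44.330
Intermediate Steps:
c(p, H) = (p + p**2)/(2*H) (c(p, H) = (p + p**2)/((2*H)) = (p + p**2)*(1/(2*H)) = (p + p**2)/(2*H))
q = 61019/6 (q = 113*90 + (1/2)*(-2)*(1 - 2)/(-6) = 10170 + (1/2)*(-2)*(-1/6)*(-1) = 10170 - 1/6 = 61019/6 ≈ 10170.)
46198/(-43133) + q/o(224) = 46198/(-43133) + (61019/6)/224 = 46198*(-1/43133) + (61019/6)*(1/224) = -46198/43133 + 8717/192 = 367120345/8281536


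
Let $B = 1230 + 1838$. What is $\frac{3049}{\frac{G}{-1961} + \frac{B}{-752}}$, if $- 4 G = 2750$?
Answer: $- \frac{1124068732}{1374837} \approx -817.6$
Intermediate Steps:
$G = - \frac{1375}{2}$ ($G = \left(- \frac{1}{4}\right) 2750 = - \frac{1375}{2} \approx -687.5$)
$B = 3068$
$\frac{3049}{\frac{G}{-1961} + \frac{B}{-752}} = \frac{3049}{- \frac{1375}{2 \left(-1961\right)} + \frac{3068}{-752}} = \frac{3049}{\left(- \frac{1375}{2}\right) \left(- \frac{1}{1961}\right) + 3068 \left(- \frac{1}{752}\right)} = \frac{3049}{\frac{1375}{3922} - \frac{767}{188}} = \frac{3049}{- \frac{1374837}{368668}} = 3049 \left(- \frac{368668}{1374837}\right) = - \frac{1124068732}{1374837}$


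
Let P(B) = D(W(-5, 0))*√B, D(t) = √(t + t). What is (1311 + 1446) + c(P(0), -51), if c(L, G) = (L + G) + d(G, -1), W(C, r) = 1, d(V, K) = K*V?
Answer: 2757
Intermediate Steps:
D(t) = √2*√t (D(t) = √(2*t) = √2*√t)
P(B) = √2*√B (P(B) = (√2*√1)*√B = (√2*1)*√B = √2*√B)
c(L, G) = L (c(L, G) = (L + G) - G = (G + L) - G = L)
(1311 + 1446) + c(P(0), -51) = (1311 + 1446) + √2*√0 = 2757 + √2*0 = 2757 + 0 = 2757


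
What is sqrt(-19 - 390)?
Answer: I*sqrt(409) ≈ 20.224*I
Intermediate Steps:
sqrt(-19 - 390) = sqrt(-409) = I*sqrt(409)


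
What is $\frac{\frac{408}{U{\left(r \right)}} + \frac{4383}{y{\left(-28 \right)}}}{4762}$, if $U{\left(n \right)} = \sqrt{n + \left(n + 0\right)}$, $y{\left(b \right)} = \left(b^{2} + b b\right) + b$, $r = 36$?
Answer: $\frac{4383}{7333480} + \frac{17 \sqrt{2}}{2381} \approx 0.010695$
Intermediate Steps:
$y{\left(b \right)} = b + 2 b^{2}$ ($y{\left(b \right)} = \left(b^{2} + b^{2}\right) + b = 2 b^{2} + b = b + 2 b^{2}$)
$U{\left(n \right)} = \sqrt{2} \sqrt{n}$ ($U{\left(n \right)} = \sqrt{n + n} = \sqrt{2 n} = \sqrt{2} \sqrt{n}$)
$\frac{\frac{408}{U{\left(r \right)}} + \frac{4383}{y{\left(-28 \right)}}}{4762} = \frac{\frac{408}{\sqrt{2} \sqrt{36}} + \frac{4383}{\left(-28\right) \left(1 + 2 \left(-28\right)\right)}}{4762} = \left(\frac{408}{\sqrt{2} \cdot 6} + \frac{4383}{\left(-28\right) \left(1 - 56\right)}\right) \frac{1}{4762} = \left(\frac{408}{6 \sqrt{2}} + \frac{4383}{\left(-28\right) \left(-55\right)}\right) \frac{1}{4762} = \left(408 \frac{\sqrt{2}}{12} + \frac{4383}{1540}\right) \frac{1}{4762} = \left(34 \sqrt{2} + 4383 \cdot \frac{1}{1540}\right) \frac{1}{4762} = \left(34 \sqrt{2} + \frac{4383}{1540}\right) \frac{1}{4762} = \left(\frac{4383}{1540} + 34 \sqrt{2}\right) \frac{1}{4762} = \frac{4383}{7333480} + \frac{17 \sqrt{2}}{2381}$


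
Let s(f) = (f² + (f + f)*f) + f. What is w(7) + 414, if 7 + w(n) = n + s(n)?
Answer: 568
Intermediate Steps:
s(f) = f + 3*f² (s(f) = (f² + (2*f)*f) + f = (f² + 2*f²) + f = 3*f² + f = f + 3*f²)
w(n) = -7 + n + n*(1 + 3*n) (w(n) = -7 + (n + n*(1 + 3*n)) = -7 + n + n*(1 + 3*n))
w(7) + 414 = (-7 + 7 + 7*(1 + 3*7)) + 414 = (-7 + 7 + 7*(1 + 21)) + 414 = (-7 + 7 + 7*22) + 414 = (-7 + 7 + 154) + 414 = 154 + 414 = 568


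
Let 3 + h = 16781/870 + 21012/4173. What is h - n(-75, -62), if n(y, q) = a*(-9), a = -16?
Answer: -148459139/1210170 ≈ -122.68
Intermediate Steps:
h = 25805341/1210170 (h = -3 + (16781/870 + 21012/4173) = -3 + (16781*(1/870) + 21012*(1/4173)) = -3 + (16781/870 + 7004/1391) = -3 + 29435851/1210170 = 25805341/1210170 ≈ 21.324)
n(y, q) = 144 (n(y, q) = -16*(-9) = 144)
h - n(-75, -62) = 25805341/1210170 - 1*144 = 25805341/1210170 - 144 = -148459139/1210170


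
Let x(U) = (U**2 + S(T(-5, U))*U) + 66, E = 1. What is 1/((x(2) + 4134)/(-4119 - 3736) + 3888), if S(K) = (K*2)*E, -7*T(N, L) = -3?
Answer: 10997/42750448 ≈ 0.00025724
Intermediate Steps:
T(N, L) = 3/7 (T(N, L) = -1/7*(-3) = 3/7)
S(K) = 2*K (S(K) = (K*2)*1 = (2*K)*1 = 2*K)
x(U) = 66 + U**2 + 6*U/7 (x(U) = (U**2 + (2*(3/7))*U) + 66 = (U**2 + 6*U/7) + 66 = 66 + U**2 + 6*U/7)
1/((x(2) + 4134)/(-4119 - 3736) + 3888) = 1/(((66 + 2**2 + (6/7)*2) + 4134)/(-4119 - 3736) + 3888) = 1/(((66 + 4 + 12/7) + 4134)/(-7855) + 3888) = 1/((502/7 + 4134)*(-1/7855) + 3888) = 1/((29440/7)*(-1/7855) + 3888) = 1/(-5888/10997 + 3888) = 1/(42750448/10997) = 10997/42750448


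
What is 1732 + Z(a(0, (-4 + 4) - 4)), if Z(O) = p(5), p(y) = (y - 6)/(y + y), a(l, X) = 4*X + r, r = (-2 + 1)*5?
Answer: 17319/10 ≈ 1731.9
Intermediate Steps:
r = -5 (r = -1*5 = -5)
a(l, X) = -5 + 4*X (a(l, X) = 4*X - 5 = -5 + 4*X)
p(y) = (-6 + y)/(2*y) (p(y) = (-6 + y)/((2*y)) = (-6 + y)*(1/(2*y)) = (-6 + y)/(2*y))
Z(O) = -⅒ (Z(O) = (½)*(-6 + 5)/5 = (½)*(⅕)*(-1) = -⅒)
1732 + Z(a(0, (-4 + 4) - 4)) = 1732 - ⅒ = 17319/10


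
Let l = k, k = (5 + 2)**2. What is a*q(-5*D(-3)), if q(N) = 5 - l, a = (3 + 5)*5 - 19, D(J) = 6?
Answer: -924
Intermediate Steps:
a = 21 (a = 8*5 - 19 = 40 - 19 = 21)
k = 49 (k = 7**2 = 49)
l = 49
q(N) = -44 (q(N) = 5 - 1*49 = 5 - 49 = -44)
a*q(-5*D(-3)) = 21*(-44) = -924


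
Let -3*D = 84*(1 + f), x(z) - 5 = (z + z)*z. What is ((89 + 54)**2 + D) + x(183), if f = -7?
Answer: 87600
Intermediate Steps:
x(z) = 5 + 2*z**2 (x(z) = 5 + (z + z)*z = 5 + (2*z)*z = 5 + 2*z**2)
D = 168 (D = -28*(1 - 7) = -28*(-6) = -1/3*(-504) = 168)
((89 + 54)**2 + D) + x(183) = ((89 + 54)**2 + 168) + (5 + 2*183**2) = (143**2 + 168) + (5 + 2*33489) = (20449 + 168) + (5 + 66978) = 20617 + 66983 = 87600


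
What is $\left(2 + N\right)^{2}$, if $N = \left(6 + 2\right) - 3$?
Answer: $49$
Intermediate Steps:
$N = 5$ ($N = 8 - 3 = 5$)
$\left(2 + N\right)^{2} = \left(2 + 5\right)^{2} = 7^{2} = 49$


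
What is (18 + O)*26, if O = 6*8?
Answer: 1716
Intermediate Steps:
O = 48
(18 + O)*26 = (18 + 48)*26 = 66*26 = 1716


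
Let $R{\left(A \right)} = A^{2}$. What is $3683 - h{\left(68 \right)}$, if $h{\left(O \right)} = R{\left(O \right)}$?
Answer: $-941$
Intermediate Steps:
$h{\left(O \right)} = O^{2}$
$3683 - h{\left(68 \right)} = 3683 - 68^{2} = 3683 - 4624 = -941$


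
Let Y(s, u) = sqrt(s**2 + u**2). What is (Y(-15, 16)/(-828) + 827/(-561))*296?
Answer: -244792/561 - 74*sqrt(481)/207 ≈ -444.19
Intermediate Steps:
(Y(-15, 16)/(-828) + 827/(-561))*296 = (sqrt((-15)**2 + 16**2)/(-828) + 827/(-561))*296 = (sqrt(225 + 256)*(-1/828) + 827*(-1/561))*296 = (sqrt(481)*(-1/828) - 827/561)*296 = (-sqrt(481)/828 - 827/561)*296 = (-827/561 - sqrt(481)/828)*296 = -244792/561 - 74*sqrt(481)/207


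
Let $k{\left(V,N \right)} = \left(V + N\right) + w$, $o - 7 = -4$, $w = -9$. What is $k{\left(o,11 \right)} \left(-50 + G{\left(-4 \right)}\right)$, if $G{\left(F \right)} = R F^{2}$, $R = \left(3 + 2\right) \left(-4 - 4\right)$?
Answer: $-3450$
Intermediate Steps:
$R = -40$ ($R = 5 \left(-8\right) = -40$)
$o = 3$ ($o = 7 - 4 = 3$)
$k{\left(V,N \right)} = -9 + N + V$ ($k{\left(V,N \right)} = \left(V + N\right) - 9 = \left(N + V\right) - 9 = -9 + N + V$)
$G{\left(F \right)} = - 40 F^{2}$
$k{\left(o,11 \right)} \left(-50 + G{\left(-4 \right)}\right) = \left(-9 + 11 + 3\right) \left(-50 - 40 \left(-4\right)^{2}\right) = 5 \left(-50 - 640\right) = 5 \left(-690\right) = -3450$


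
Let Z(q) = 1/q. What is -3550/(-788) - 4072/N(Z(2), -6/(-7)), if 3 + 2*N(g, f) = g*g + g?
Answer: 12850919/3546 ≈ 3624.1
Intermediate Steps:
N(g, f) = -3/2 + g/2 + g²/2 (N(g, f) = -3/2 + (g*g + g)/2 = -3/2 + (g² + g)/2 = -3/2 + (g + g²)/2 = -3/2 + (g/2 + g²/2) = -3/2 + g/2 + g²/2)
-3550/(-788) - 4072/N(Z(2), -6/(-7)) = -3550/(-788) - 4072/(-3/2 + (½)/2 + (1/2)²/2) = -3550*(-1/788) - 4072/(-3/2 + (½)*(½) + (½)²/2) = 1775/394 - 4072/(-3/2 + ¼ + (½)*(¼)) = 1775/394 - 4072/(-3/2 + ¼ + ⅛) = 1775/394 - 4072/(-9/8) = 1775/394 - 4072*(-8/9) = 1775/394 + 32576/9 = 12850919/3546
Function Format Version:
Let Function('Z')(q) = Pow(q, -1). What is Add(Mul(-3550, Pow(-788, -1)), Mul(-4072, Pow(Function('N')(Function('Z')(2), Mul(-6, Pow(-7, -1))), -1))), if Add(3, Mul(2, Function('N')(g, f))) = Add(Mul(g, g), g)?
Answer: Rational(12850919, 3546) ≈ 3624.1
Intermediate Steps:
Function('N')(g, f) = Add(Rational(-3, 2), Mul(Rational(1, 2), g), Mul(Rational(1, 2), Pow(g, 2))) (Function('N')(g, f) = Add(Rational(-3, 2), Mul(Rational(1, 2), Add(Mul(g, g), g))) = Add(Rational(-3, 2), Mul(Rational(1, 2), Add(Pow(g, 2), g))) = Add(Rational(-3, 2), Mul(Rational(1, 2), Add(g, Pow(g, 2)))) = Add(Rational(-3, 2), Add(Mul(Rational(1, 2), g), Mul(Rational(1, 2), Pow(g, 2)))) = Add(Rational(-3, 2), Mul(Rational(1, 2), g), Mul(Rational(1, 2), Pow(g, 2))))
Add(Mul(-3550, Pow(-788, -1)), Mul(-4072, Pow(Function('N')(Function('Z')(2), Mul(-6, Pow(-7, -1))), -1))) = Add(Mul(-3550, Pow(-788, -1)), Mul(-4072, Pow(Add(Rational(-3, 2), Mul(Rational(1, 2), Pow(2, -1)), Mul(Rational(1, 2), Pow(Pow(2, -1), 2))), -1))) = Add(Mul(-3550, Rational(-1, 788)), Mul(-4072, Pow(Add(Rational(-3, 2), Mul(Rational(1, 2), Rational(1, 2)), Mul(Rational(1, 2), Pow(Rational(1, 2), 2))), -1))) = Add(Rational(1775, 394), Mul(-4072, Pow(Add(Rational(-3, 2), Rational(1, 4), Mul(Rational(1, 2), Rational(1, 4))), -1))) = Add(Rational(1775, 394), Mul(-4072, Pow(Add(Rational(-3, 2), Rational(1, 4), Rational(1, 8)), -1))) = Add(Rational(1775, 394), Mul(-4072, Pow(Rational(-9, 8), -1))) = Add(Rational(1775, 394), Mul(-4072, Rational(-8, 9))) = Add(Rational(1775, 394), Rational(32576, 9)) = Rational(12850919, 3546)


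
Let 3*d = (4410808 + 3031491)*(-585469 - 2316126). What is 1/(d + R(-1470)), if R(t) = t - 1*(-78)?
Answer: -3/21594537571081 ≈ -1.3892e-13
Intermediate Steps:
R(t) = 78 + t (R(t) = t + 78 = 78 + t)
d = -21594537566905/3 (d = ((4410808 + 3031491)*(-585469 - 2316126))/3 = (7442299*(-2901595))/3 = (⅓)*(-21594537566905) = -21594537566905/3 ≈ -7.1982e+12)
1/(d + R(-1470)) = 1/(-21594537566905/3 + (78 - 1470)) = 1/(-21594537566905/3 - 1392) = 1/(-21594537571081/3) = -3/21594537571081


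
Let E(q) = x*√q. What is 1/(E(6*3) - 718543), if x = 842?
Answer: -718543/516291281497 - 2526*√2/516291281497 ≈ -1.3987e-6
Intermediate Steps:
E(q) = 842*√q
1/(E(6*3) - 718543) = 1/(842*√(6*3) - 718543) = 1/(842*√18 - 718543) = 1/(842*(3*√2) - 718543) = 1/(2526*√2 - 718543) = 1/(-718543 + 2526*√2)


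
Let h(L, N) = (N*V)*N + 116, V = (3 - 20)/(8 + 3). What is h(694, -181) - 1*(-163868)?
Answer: 1246887/11 ≈ 1.1335e+5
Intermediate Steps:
V = -17/11 ≈ -1.5455
h(L, N) = 116 - 17*N**2/11 (h(L, N) = (N*(-17/11))*N + 116 = (-17*N/11)*N + 116 = -17*N**2/11 + 116 = 116 - 17*N**2/11)
h(694, -181) - 1*(-163868) = (116 - 17/11*(-181)**2) - 1*(-163868) = (116 - 17/11*32761) + 163868 = (116 - 556937/11) + 163868 = -555661/11 + 163868 = 1246887/11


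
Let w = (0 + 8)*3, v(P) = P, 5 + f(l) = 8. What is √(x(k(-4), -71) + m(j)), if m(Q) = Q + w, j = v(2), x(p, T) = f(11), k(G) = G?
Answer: √29 ≈ 5.3852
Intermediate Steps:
f(l) = 3 (f(l) = -5 + 8 = 3)
x(p, T) = 3
j = 2
w = 24 (w = 8*3 = 24)
m(Q) = 24 + Q (m(Q) = Q + 24 = 24 + Q)
√(x(k(-4), -71) + m(j)) = √(3 + (24 + 2)) = √(3 + 26) = √29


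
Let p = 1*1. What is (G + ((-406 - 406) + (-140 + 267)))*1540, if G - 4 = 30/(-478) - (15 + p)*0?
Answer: -250671960/239 ≈ -1.0488e+6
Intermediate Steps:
p = 1
G = 941/239 (G = 4 + (30/(-478) - (15 + 1)*0) = 4 + (30*(-1/478) - 16*0) = 4 + (-15/239 - 1*0) = 4 + (-15/239 + 0) = 4 - 15/239 = 941/239 ≈ 3.9372)
(G + ((-406 - 406) + (-140 + 267)))*1540 = (941/239 + ((-406 - 406) + (-140 + 267)))*1540 = (941/239 + (-812 + 127))*1540 = (941/239 - 685)*1540 = -162774/239*1540 = -250671960/239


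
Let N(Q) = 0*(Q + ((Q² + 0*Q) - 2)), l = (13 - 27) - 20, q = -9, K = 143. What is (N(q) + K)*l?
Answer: -4862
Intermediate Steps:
l = -34 (l = -14 - 20 = -34)
N(Q) = 0 (N(Q) = 0*(Q + ((Q² + 0) - 2)) = 0*(Q + (Q² - 2)) = 0*(Q + (-2 + Q²)) = 0*(-2 + Q + Q²) = 0)
(N(q) + K)*l = (0 + 143)*(-34) = 143*(-34) = -4862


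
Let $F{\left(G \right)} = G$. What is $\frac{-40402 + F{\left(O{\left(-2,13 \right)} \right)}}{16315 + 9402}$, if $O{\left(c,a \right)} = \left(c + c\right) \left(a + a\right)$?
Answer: $- \frac{40506}{25717} \approx -1.5751$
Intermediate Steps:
$O{\left(c,a \right)} = 4 a c$ ($O{\left(c,a \right)} = 2 c 2 a = 4 a c$)
$\frac{-40402 + F{\left(O{\left(-2,13 \right)} \right)}}{16315 + 9402} = \frac{-40402 + 4 \cdot 13 \left(-2\right)}{16315 + 9402} = \frac{-40402 - 104}{25717} = \left(-40506\right) \frac{1}{25717} = - \frac{40506}{25717}$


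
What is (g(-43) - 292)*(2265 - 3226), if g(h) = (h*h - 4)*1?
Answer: -1492433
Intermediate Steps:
g(h) = -4 + h² (g(h) = (h² - 4)*1 = (-4 + h²)*1 = -4 + h²)
(g(-43) - 292)*(2265 - 3226) = ((-4 + (-43)²) - 292)*(2265 - 3226) = ((-4 + 1849) - 292)*(-961) = (1845 - 292)*(-961) = 1553*(-961) = -1492433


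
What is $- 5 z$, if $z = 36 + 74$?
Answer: $-550$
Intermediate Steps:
$z = 110$
$- 5 z = \left(-5\right) 110 = -550$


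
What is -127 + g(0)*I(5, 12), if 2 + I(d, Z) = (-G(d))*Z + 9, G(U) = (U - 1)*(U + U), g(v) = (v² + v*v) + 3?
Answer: -1546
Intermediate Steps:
g(v) = 3 + 2*v² (g(v) = (v² + v²) + 3 = 2*v² + 3 = 3 + 2*v²)
G(U) = 2*U*(-1 + U) (G(U) = (-1 + U)*(2*U) = 2*U*(-1 + U))
I(d, Z) = 7 - 2*Z*d*(-1 + d) (I(d, Z) = -2 + ((-2*d*(-1 + d))*Z + 9) = -2 + (-2*Z*d*(-1 + d) + 9) = -2 + (9 - 2*Z*d*(-1 + d)) = 7 - 2*Z*d*(-1 + d))
-127 + g(0)*I(5, 12) = -127 + (3 + 2*0²)*(7 - 2*12*5*(-1 + 5)) = -127 + (3 + 2*0)*(7 - 2*12*5*4) = -127 + (3 + 0)*(7 - 480) = -127 + 3*(-473) = -127 - 1419 = -1546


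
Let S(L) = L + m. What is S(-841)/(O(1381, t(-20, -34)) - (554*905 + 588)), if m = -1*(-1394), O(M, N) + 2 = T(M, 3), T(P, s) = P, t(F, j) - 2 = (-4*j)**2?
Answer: -553/500579 ≈ -0.0011047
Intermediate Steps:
t(F, j) = 2 + 16*j**2 (t(F, j) = 2 + (-4*j)**2 = 2 + 16*j**2)
O(M, N) = -2 + M
m = 1394
S(L) = 1394 + L (S(L) = L + 1394 = 1394 + L)
S(-841)/(O(1381, t(-20, -34)) - (554*905 + 588)) = (1394 - 841)/((-2 + 1381) - (554*905 + 588)) = 553/(1379 - (501370 + 588)) = 553/(1379 - 1*501958) = 553/(1379 - 501958) = 553/(-500579) = 553*(-1/500579) = -553/500579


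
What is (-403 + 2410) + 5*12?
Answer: 2067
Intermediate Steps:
(-403 + 2410) + 5*12 = 2007 + 60 = 2067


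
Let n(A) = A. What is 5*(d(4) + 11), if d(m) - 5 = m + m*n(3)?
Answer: 160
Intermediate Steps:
d(m) = 5 + 4*m (d(m) = 5 + (m + m*3) = 5 + (m + 3*m) = 5 + 4*m)
5*(d(4) + 11) = 5*((5 + 4*4) + 11) = 5*((5 + 16) + 11) = 5*(21 + 11) = 5*32 = 160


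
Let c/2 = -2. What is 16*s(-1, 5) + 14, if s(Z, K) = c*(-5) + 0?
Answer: 334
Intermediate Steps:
c = -4 (c = 2*(-2) = -4)
s(Z, K) = 20 (s(Z, K) = -4*(-5) + 0 = 20 + 0 = 20)
16*s(-1, 5) + 14 = 16*20 + 14 = 320 + 14 = 334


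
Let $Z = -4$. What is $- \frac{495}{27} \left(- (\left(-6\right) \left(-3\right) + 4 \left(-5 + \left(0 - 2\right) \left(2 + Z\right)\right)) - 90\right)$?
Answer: $\frac{5720}{3} \approx 1906.7$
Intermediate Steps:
$- \frac{495}{27} \left(- (\left(-6\right) \left(-3\right) + 4 \left(-5 + \left(0 - 2\right) \left(2 + Z\right)\right)) - 90\right) = - \frac{495}{27} \left(- (\left(-6\right) \left(-3\right) + 4 \left(-5 + \left(0 - 2\right) \left(2 - 4\right)\right)) - 90\right) = \left(-495\right) \frac{1}{27} \left(- (18 + 4 \left(-5 - -4\right)) - 90\right) = - \frac{55 \left(- (18 + 4 \left(-5 + 4\right)) - 90\right)}{3} = - \frac{55 \left(- (18 + 4 \left(-1\right)) - 90\right)}{3} = - \frac{55 \left(- (18 - 4) - 90\right)}{3} = - \frac{55 \left(\left(-1\right) 14 - 90\right)}{3} = - \frac{55 \left(-14 - 90\right)}{3} = \left(- \frac{55}{3}\right) \left(-104\right) = \frac{5720}{3}$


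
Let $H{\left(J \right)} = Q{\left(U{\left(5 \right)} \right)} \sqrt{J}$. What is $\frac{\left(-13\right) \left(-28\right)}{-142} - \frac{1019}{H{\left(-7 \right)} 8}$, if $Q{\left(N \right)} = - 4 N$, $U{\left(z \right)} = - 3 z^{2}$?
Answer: $- \frac{182}{71} + \frac{1019 i \sqrt{7}}{16800} \approx -2.5634 + 0.16048 i$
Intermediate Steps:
$H{\left(J \right)} = 300 \sqrt{J}$ ($H{\left(J \right)} = - 4 \left(- 3 \cdot 5^{2}\right) \sqrt{J} = - 4 \left(\left(-3\right) 25\right) \sqrt{J} = \left(-4\right) \left(-75\right) \sqrt{J} = 300 \sqrt{J}$)
$\frac{\left(-13\right) \left(-28\right)}{-142} - \frac{1019}{H{\left(-7 \right)} 8} = \frac{\left(-13\right) \left(-28\right)}{-142} - \frac{1019}{300 \sqrt{-7} \cdot 8} = 364 \left(- \frac{1}{142}\right) - \frac{1019}{300 i \sqrt{7} \cdot 8} = - \frac{182}{71} - \frac{1019}{300 i \sqrt{7} \cdot 8} = - \frac{182}{71} - \frac{1019}{2400 i \sqrt{7}} = - \frac{182}{71} - 1019 \left(- \frac{i \sqrt{7}}{16800}\right) = - \frac{182}{71} + \frac{1019 i \sqrt{7}}{16800}$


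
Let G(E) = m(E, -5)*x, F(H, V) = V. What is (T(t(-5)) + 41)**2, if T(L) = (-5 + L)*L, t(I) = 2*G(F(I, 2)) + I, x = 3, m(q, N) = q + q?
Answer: 94249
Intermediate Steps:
m(q, N) = 2*q
G(E) = 6*E (G(E) = (2*E)*3 = 6*E)
t(I) = 24 + I (t(I) = 2*(6*2) + I = 2*12 + I = 24 + I)
T(L) = L*(-5 + L)
(T(t(-5)) + 41)**2 = ((24 - 5)*(-5 + (24 - 5)) + 41)**2 = (19*(-5 + 19) + 41)**2 = (19*14 + 41)**2 = (266 + 41)**2 = 307**2 = 94249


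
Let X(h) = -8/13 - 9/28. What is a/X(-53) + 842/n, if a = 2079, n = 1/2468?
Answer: 64350940/31 ≈ 2.0758e+6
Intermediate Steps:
n = 1/2468 ≈ 0.00040519
X(h) = -341/364 (X(h) = -8*1/13 - 9*1/28 = -8/13 - 9/28 = -341/364)
a/X(-53) + 842/n = 2079/(-341/364) + 842/(1/2468) = 2079*(-364/341) + 842*2468 = -68796/31 + 2078056 = 64350940/31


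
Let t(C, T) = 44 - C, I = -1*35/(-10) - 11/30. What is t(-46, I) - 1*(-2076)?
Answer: 2166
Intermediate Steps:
I = 47/15 (I = -35*(-⅒) - 11*1/30 = 7/2 - 11/30 = 47/15 ≈ 3.1333)
t(-46, I) - 1*(-2076) = (44 - 1*(-46)) - 1*(-2076) = (44 + 46) + 2076 = 90 + 2076 = 2166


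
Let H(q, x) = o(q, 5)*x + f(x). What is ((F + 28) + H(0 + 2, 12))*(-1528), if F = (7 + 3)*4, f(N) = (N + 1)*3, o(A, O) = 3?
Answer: -218504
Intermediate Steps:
f(N) = 3 + 3*N (f(N) = (1 + N)*3 = 3 + 3*N)
H(q, x) = 3 + 6*x (H(q, x) = 3*x + (3 + 3*x) = 3 + 6*x)
F = 40 (F = 10*4 = 40)
((F + 28) + H(0 + 2, 12))*(-1528) = ((40 + 28) + (3 + 6*12))*(-1528) = (68 + (3 + 72))*(-1528) = (68 + 75)*(-1528) = 143*(-1528) = -218504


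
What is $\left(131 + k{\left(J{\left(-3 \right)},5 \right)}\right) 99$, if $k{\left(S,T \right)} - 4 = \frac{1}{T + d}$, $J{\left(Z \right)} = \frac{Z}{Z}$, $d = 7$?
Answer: $\frac{53493}{4} \approx 13373.0$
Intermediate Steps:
$J{\left(Z \right)} = 1$
$k{\left(S,T \right)} = 4 + \frac{1}{7 + T}$ ($k{\left(S,T \right)} = 4 + \frac{1}{T + 7} = 4 + \frac{1}{7 + T}$)
$\left(131 + k{\left(J{\left(-3 \right)},5 \right)}\right) 99 = \left(131 + \frac{29 + 4 \cdot 5}{7 + 5}\right) 99 = \left(131 + \frac{29 + 20}{12}\right) 99 = \left(131 + \frac{1}{12} \cdot 49\right) 99 = \left(131 + \frac{49}{12}\right) 99 = \frac{1621}{12} \cdot 99 = \frac{53493}{4}$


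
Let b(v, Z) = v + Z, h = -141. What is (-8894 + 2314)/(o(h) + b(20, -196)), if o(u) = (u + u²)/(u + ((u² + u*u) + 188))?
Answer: 199045/5309 ≈ 37.492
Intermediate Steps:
b(v, Z) = Z + v
o(u) = (u + u²)/(188 + u + 2*u²) (o(u) = (u + u²)/(u + ((u² + u²) + 188)) = (u + u²)/(u + (2*u² + 188)) = (u + u²)/(u + (188 + 2*u²)) = (u + u²)/(188 + u + 2*u²))
(-8894 + 2314)/(o(h) + b(20, -196)) = (-8894 + 2314)/(-141*(1 - 141)/(188 - 141 + 2*(-141)²) + (-196 + 20)) = -6580/(-141*(-140)/(188 - 141 + 2*19881) - 176) = -6580/(-141*(-140)/(188 - 141 + 39762) - 176) = -6580/(-141*(-140)/39809 - 176) = -6580/(-141*1/39809*(-140) - 176) = -6580/(60/121 - 176) = -6580/(-21236/121) = -6580*(-121/21236) = 199045/5309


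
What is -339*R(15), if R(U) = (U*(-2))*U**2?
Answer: 2288250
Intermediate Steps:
R(U) = -2*U**3 (R(U) = (-2*U)*U**2 = -2*U**3)
-339*R(15) = -(-678)*15**3 = -(-678)*3375 = -339*(-6750) = 2288250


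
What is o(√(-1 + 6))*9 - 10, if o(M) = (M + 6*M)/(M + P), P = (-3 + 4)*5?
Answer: -103/4 + 63*√5/4 ≈ 9.4681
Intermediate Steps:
P = 5 (P = 1*5 = 5)
o(M) = 7*M/(5 + M) (o(M) = (M + 6*M)/(M + 5) = (7*M)/(5 + M) = 7*M/(5 + M))
o(√(-1 + 6))*9 - 10 = (7*√(-1 + 6)/(5 + √(-1 + 6)))*9 - 10 = (7*√5/(5 + √5))*9 - 10 = 63*√5/(5 + √5) - 10 = -10 + 63*√5/(5 + √5)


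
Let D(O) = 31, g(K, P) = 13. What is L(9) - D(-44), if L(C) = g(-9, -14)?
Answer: -18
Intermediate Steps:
L(C) = 13
L(9) - D(-44) = 13 - 1*31 = 13 - 31 = -18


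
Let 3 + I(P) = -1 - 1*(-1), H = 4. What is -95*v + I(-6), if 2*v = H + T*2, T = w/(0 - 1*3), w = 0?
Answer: -193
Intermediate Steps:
T = 0 (T = 0/(0 - 1*3) = 0/(0 - 3) = 0/(-3) = 0*(-1/3) = 0)
v = 2 (v = (4 + 0*2)/2 = (4 + 0)/2 = (1/2)*4 = 2)
I(P) = -3 (I(P) = -3 + (-1 - 1*(-1)) = -3 + (-1 + 1) = -3 + 0 = -3)
-95*v + I(-6) = -95*2 - 3 = -190 - 3 = -193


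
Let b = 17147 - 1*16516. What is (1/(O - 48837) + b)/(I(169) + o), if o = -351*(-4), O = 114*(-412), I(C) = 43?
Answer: 60452954/138629835 ≈ 0.43607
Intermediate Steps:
b = 631 (b = 17147 - 16516 = 631)
O = -46968
o = 1404
(1/(O - 48837) + b)/(I(169) + o) = (1/(-46968 - 48837) + 631)/(43 + 1404) = (1/(-95805) + 631)/1447 = (-1/95805 + 631)*(1/1447) = (60452954/95805)*(1/1447) = 60452954/138629835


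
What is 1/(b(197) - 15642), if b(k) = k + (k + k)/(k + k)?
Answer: -1/15444 ≈ -6.4750e-5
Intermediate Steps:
b(k) = 1 + k (b(k) = k + (2*k)/((2*k)) = k + (2*k)*(1/(2*k)) = k + 1 = 1 + k)
1/(b(197) - 15642) = 1/((1 + 197) - 15642) = 1/(198 - 15642) = 1/(-15444) = -1/15444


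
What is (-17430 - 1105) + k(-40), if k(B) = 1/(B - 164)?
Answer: -3781141/204 ≈ -18535.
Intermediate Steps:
k(B) = 1/(-164 + B)
(-17430 - 1105) + k(-40) = (-17430 - 1105) + 1/(-164 - 40) = -18535 + 1/(-204) = -18535 - 1/204 = -3781141/204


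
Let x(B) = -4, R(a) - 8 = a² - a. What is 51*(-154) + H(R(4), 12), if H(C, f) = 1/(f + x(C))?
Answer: -62831/8 ≈ -7853.9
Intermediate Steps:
R(a) = 8 + a² - a (R(a) = 8 + (a² - a) = 8 + a² - a)
H(C, f) = 1/(-4 + f) (H(C, f) = 1/(f - 4) = 1/(-4 + f))
51*(-154) + H(R(4), 12) = 51*(-154) + 1/(-4 + 12) = -7854 + 1/8 = -7854 + ⅛ = -62831/8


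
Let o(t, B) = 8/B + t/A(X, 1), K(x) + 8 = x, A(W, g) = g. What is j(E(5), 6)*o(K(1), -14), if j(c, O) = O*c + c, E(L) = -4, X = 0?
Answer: 212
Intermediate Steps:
K(x) = -8 + x
j(c, O) = c + O*c
o(t, B) = t + 8/B (o(t, B) = 8/B + t/1 = 8/B + t*1 = 8/B + t = t + 8/B)
j(E(5), 6)*o(K(1), -14) = (-4*(1 + 6))*((-8 + 1) + 8/(-14)) = (-4*7)*(-7 + 8*(-1/14)) = -28*(-7 - 4/7) = -28*(-53/7) = 212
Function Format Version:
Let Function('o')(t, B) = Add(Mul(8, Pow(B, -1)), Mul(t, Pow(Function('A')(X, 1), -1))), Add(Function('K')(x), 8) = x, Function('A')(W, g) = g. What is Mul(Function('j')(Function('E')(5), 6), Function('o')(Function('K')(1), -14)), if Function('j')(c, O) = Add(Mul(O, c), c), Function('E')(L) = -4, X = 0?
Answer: 212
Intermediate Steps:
Function('K')(x) = Add(-8, x)
Function('j')(c, O) = Add(c, Mul(O, c))
Function('o')(t, B) = Add(t, Mul(8, Pow(B, -1))) (Function('o')(t, B) = Add(Mul(8, Pow(B, -1)), Mul(t, Pow(1, -1))) = Add(Mul(8, Pow(B, -1)), Mul(t, 1)) = Add(Mul(8, Pow(B, -1)), t) = Add(t, Mul(8, Pow(B, -1))))
Mul(Function('j')(Function('E')(5), 6), Function('o')(Function('K')(1), -14)) = Mul(Mul(-4, Add(1, 6)), Add(Add(-8, 1), Mul(8, Pow(-14, -1)))) = Mul(Mul(-4, 7), Add(-7, Mul(8, Rational(-1, 14)))) = Mul(-28, Add(-7, Rational(-4, 7))) = Mul(-28, Rational(-53, 7)) = 212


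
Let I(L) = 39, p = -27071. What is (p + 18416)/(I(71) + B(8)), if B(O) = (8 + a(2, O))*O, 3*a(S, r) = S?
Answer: -5193/65 ≈ -79.892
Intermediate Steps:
a(S, r) = S/3
B(O) = 26*O/3 (B(O) = (8 + (1/3)*2)*O = (8 + 2/3)*O = 26*O/3)
(p + 18416)/(I(71) + B(8)) = (-27071 + 18416)/(39 + (26/3)*8) = -8655/(39 + 208/3) = -8655/325/3 = -8655*3/325 = -5193/65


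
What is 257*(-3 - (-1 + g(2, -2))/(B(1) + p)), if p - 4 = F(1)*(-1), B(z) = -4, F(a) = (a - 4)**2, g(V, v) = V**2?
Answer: -2056/3 ≈ -685.33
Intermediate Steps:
F(a) = (-4 + a)**2
p = -5 (p = 4 + (-4 + 1)**2*(-1) = 4 + (-3)**2*(-1) = 4 + 9*(-1) = 4 - 9 = -5)
257*(-3 - (-1 + g(2, -2))/(B(1) + p)) = 257*(-3 - (-1 + 2**2)/(-4 - 5)) = 257*(-3 - (-1 + 4)/(-9)) = 257*(-3 - 3*(-1)/9) = 257*(-3 - 1*(-1/3)) = 257*(-3 + 1/3) = 257*(-8/3) = -2056/3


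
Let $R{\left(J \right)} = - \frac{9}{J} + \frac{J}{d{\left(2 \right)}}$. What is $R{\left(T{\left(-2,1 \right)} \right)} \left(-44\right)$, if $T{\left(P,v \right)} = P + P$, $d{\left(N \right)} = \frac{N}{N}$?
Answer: $77$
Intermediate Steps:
$d{\left(N \right)} = 1$
$T{\left(P,v \right)} = 2 P$
$R{\left(J \right)} = J - \frac{9}{J}$ ($R{\left(J \right)} = - \frac{9}{J} + \frac{J}{1} = - \frac{9}{J} + J 1 = - \frac{9}{J} + J = J - \frac{9}{J}$)
$R{\left(T{\left(-2,1 \right)} \right)} \left(-44\right) = \left(2 \left(-2\right) - \frac{9}{2 \left(-2\right)}\right) \left(-44\right) = \left(-4 - \frac{9}{-4}\right) \left(-44\right) = \left(-4 - - \frac{9}{4}\right) \left(-44\right) = \left(-4 + \frac{9}{4}\right) \left(-44\right) = \left(- \frac{7}{4}\right) \left(-44\right) = 77$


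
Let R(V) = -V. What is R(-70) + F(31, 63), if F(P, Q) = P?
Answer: 101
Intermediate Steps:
R(-70) + F(31, 63) = -1*(-70) + 31 = 70 + 31 = 101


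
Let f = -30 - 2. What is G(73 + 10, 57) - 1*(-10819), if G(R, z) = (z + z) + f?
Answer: 10901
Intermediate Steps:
f = -32
G(R, z) = -32 + 2*z (G(R, z) = (z + z) - 32 = 2*z - 32 = -32 + 2*z)
G(73 + 10, 57) - 1*(-10819) = (-32 + 2*57) - 1*(-10819) = (-32 + 114) + 10819 = 82 + 10819 = 10901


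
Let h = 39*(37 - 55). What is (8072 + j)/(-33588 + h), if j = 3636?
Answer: -5854/17145 ≈ -0.34144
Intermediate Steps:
h = -702 (h = 39*(-18) = -702)
(8072 + j)/(-33588 + h) = (8072 + 3636)/(-33588 - 702) = 11708/(-34290) = 11708*(-1/34290) = -5854/17145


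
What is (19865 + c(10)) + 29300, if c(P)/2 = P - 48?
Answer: 49089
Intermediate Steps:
c(P) = -96 + 2*P (c(P) = 2*(P - 48) = 2*(-48 + P) = -96 + 2*P)
(19865 + c(10)) + 29300 = (19865 + (-96 + 2*10)) + 29300 = (19865 + (-96 + 20)) + 29300 = (19865 - 76) + 29300 = 19789 + 29300 = 49089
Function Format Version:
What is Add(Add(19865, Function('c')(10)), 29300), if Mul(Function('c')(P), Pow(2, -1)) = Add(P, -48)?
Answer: 49089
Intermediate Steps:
Function('c')(P) = Add(-96, Mul(2, P)) (Function('c')(P) = Mul(2, Add(P, -48)) = Mul(2, Add(-48, P)) = Add(-96, Mul(2, P)))
Add(Add(19865, Function('c')(10)), 29300) = Add(Add(19865, Add(-96, Mul(2, 10))), 29300) = Add(Add(19865, Add(-96, 20)), 29300) = Add(Add(19865, -76), 29300) = Add(19789, 29300) = 49089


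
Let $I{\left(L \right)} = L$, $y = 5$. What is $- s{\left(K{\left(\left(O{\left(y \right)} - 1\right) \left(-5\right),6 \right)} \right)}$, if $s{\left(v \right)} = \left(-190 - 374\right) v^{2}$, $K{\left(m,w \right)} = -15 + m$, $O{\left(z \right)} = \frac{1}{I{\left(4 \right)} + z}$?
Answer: $\frac{1696700}{27} \approx 62841.0$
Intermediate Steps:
$O{\left(z \right)} = \frac{1}{4 + z}$
$s{\left(v \right)} = - 564 v^{2}$ ($s{\left(v \right)} = \left(-190 - 374\right) v^{2} = - 564 v^{2}$)
$- s{\left(K{\left(\left(O{\left(y \right)} - 1\right) \left(-5\right),6 \right)} \right)} = - \left(-564\right) \left(-15 + \left(\frac{1}{4 + 5} - 1\right) \left(-5\right)\right)^{2} = - \left(-564\right) \left(-15 + \left(\frac{1}{9} - 1\right) \left(-5\right)\right)^{2} = - \left(-564\right) \left(-15 - - \frac{40}{9}\right)^{2} = - \left(-564\right) \left(-15 + \frac{40}{9}\right)^{2} = - \left(-564\right) \left(- \frac{95}{9}\right)^{2} = - \frac{\left(-564\right) 9025}{81} = \left(-1\right) \left(- \frac{1696700}{27}\right) = \frac{1696700}{27}$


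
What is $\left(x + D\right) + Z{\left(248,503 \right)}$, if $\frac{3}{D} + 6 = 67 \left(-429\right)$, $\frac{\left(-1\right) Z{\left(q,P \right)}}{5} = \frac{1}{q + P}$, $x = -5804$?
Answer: $- \frac{41770467398}{7196833} \approx -5804.0$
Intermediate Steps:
$Z{\left(q,P \right)} = - \frac{5}{P + q}$ ($Z{\left(q,P \right)} = - \frac{5}{q + P} = - \frac{5}{P + q}$)
$D = - \frac{1}{9583}$ ($D = \frac{3}{-6 + 67 \left(-429\right)} = \frac{3}{-6 - 28743} = \frac{3}{-28749} = 3 \left(- \frac{1}{28749}\right) = - \frac{1}{9583} \approx -0.00010435$)
$\left(x + D\right) + Z{\left(248,503 \right)} = \left(-5804 - \frac{1}{9583}\right) - \frac{5}{503 + 248} = - \frac{55619733}{9583} - \frac{5}{751} = - \frac{41770467398}{7196833}$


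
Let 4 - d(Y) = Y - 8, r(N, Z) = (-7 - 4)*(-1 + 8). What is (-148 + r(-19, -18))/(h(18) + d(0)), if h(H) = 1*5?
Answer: -225/17 ≈ -13.235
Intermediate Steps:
r(N, Z) = -77 (r(N, Z) = -11*7 = -77)
h(H) = 5
d(Y) = 12 - Y (d(Y) = 4 - (Y - 8) = 4 - (-8 + Y) = 4 + (8 - Y) = 12 - Y)
(-148 + r(-19, -18))/(h(18) + d(0)) = (-148 - 77)/(5 + (12 - 1*0)) = -225/(5 + (12 + 0)) = -225/(5 + 12) = -225/17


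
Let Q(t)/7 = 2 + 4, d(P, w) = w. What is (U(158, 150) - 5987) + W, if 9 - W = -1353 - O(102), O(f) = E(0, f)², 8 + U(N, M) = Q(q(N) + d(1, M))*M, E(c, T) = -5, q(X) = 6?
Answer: 1692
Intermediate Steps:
Q(t) = 42 (Q(t) = 7*(2 + 4) = 7*6 = 42)
U(N, M) = -8 + 42*M
O(f) = 25 (O(f) = (-5)² = 25)
W = 1387 (W = 9 - (-1353 - 1*25) = 9 - (-1353 - 25) = 9 - 1*(-1378) = 9 + 1378 = 1387)
(U(158, 150) - 5987) + W = ((-8 + 42*150) - 5987) + 1387 = ((-8 + 6300) - 5987) + 1387 = (6292 - 5987) + 1387 = 305 + 1387 = 1692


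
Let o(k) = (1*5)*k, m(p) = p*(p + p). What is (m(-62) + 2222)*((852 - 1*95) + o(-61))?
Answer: 4479320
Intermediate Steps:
m(p) = 2*p² (m(p) = p*(2*p) = 2*p²)
o(k) = 5*k
(m(-62) + 2222)*((852 - 1*95) + o(-61)) = (2*(-62)² + 2222)*((852 - 1*95) + 5*(-61)) = (2*3844 + 2222)*((852 - 95) - 305) = (7688 + 2222)*(757 - 305) = 9910*452 = 4479320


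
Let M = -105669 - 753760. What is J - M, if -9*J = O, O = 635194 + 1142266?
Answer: 5957401/9 ≈ 6.6193e+5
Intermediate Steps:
M = -859429
O = 1777460
J = -1777460/9 (J = -1/9*1777460 = -1777460/9 ≈ -1.9750e+5)
J - M = -1777460/9 - 1*(-859429) = -1777460/9 + 859429 = 5957401/9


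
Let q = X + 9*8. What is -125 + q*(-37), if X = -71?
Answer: -162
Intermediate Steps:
q = 1 (q = -71 + 9*8 = -71 + 72 = 1)
-125 + q*(-37) = -125 + 1*(-37) = -125 - 37 = -162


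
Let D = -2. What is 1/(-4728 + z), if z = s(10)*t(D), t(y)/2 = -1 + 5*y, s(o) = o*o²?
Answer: -1/26728 ≈ -3.7414e-5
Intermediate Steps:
s(o) = o³
t(y) = -2 + 10*y (t(y) = 2*(-1 + 5*y) = -2 + 10*y)
z = -22000 (z = 10³*(-2 + 10*(-2)) = 1000*(-2 - 20) = 1000*(-22) = -22000)
1/(-4728 + z) = 1/(-4728 - 22000) = 1/(-26728) = -1/26728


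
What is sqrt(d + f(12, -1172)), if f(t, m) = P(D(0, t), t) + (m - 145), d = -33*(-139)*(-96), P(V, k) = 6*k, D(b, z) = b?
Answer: 13*I*sqrt(2613) ≈ 664.53*I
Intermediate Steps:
d = -440352 (d = 4587*(-96) = -440352)
f(t, m) = -145 + m + 6*t (f(t, m) = 6*t + (m - 145) = 6*t + (-145 + m) = -145 + m + 6*t)
sqrt(d + f(12, -1172)) = sqrt(-440352 + (-145 - 1172 + 6*12)) = sqrt(-440352 + (-145 - 1172 + 72)) = sqrt(-440352 - 1245) = sqrt(-441597) = 13*I*sqrt(2613)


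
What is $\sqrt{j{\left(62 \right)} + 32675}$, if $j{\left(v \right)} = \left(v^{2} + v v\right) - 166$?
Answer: $\sqrt{40197} \approx 200.49$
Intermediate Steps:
$j{\left(v \right)} = -166 + 2 v^{2}$ ($j{\left(v \right)} = \left(v^{2} + v^{2}\right) - 166 = 2 v^{2} - 166 = -166 + 2 v^{2}$)
$\sqrt{j{\left(62 \right)} + 32675} = \sqrt{\left(-166 + 2 \cdot 62^{2}\right) + 32675} = \sqrt{\left(-166 + 2 \cdot 3844\right) + 32675} = \sqrt{\left(-166 + 7688\right) + 32675} = \sqrt{7522 + 32675} = \sqrt{40197}$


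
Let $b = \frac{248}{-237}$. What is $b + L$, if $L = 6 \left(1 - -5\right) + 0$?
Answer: $\frac{8284}{237} \approx 34.954$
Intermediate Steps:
$b = - \frac{248}{237}$ ($b = 248 \left(- \frac{1}{237}\right) = - \frac{248}{237} \approx -1.0464$)
$L = 36$ ($L = 6 \left(1 + 5\right) + 0 = 6 \cdot 6 + 0 = 36 + 0 = 36$)
$b + L = - \frac{248}{237} + 36 = \frac{8284}{237}$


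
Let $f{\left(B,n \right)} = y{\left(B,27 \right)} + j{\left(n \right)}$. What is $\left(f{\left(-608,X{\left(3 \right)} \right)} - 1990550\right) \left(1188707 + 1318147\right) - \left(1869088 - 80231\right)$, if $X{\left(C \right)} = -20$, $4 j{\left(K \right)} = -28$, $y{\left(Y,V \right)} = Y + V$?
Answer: $-4991494048709$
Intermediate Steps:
$y{\left(Y,V \right)} = V + Y$
$j{\left(K \right)} = -7$ ($j{\left(K \right)} = \frac{1}{4} \left(-28\right) = -7$)
$f{\left(B,n \right)} = 20 + B$ ($f{\left(B,n \right)} = \left(27 + B\right) - 7 = 20 + B$)
$\left(f{\left(-608,X{\left(3 \right)} \right)} - 1990550\right) \left(1188707 + 1318147\right) - \left(1869088 - 80231\right) = \left(\left(20 - 608\right) - 1990550\right) \left(1188707 + 1318147\right) - \left(1869088 - 80231\right) = \left(-588 - 1990550\right) 2506854 - 1788857 = \left(-1991138\right) 2506854 - 1788857 = -4991492259852 - 1788857 = -4991494048709$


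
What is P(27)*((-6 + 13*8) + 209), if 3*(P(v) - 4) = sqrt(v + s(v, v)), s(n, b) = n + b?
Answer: 2149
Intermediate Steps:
s(n, b) = b + n
P(v) = 4 + sqrt(3)*sqrt(v)/3 (P(v) = 4 + sqrt(v + (v + v))/3 = 4 + sqrt(v + 2*v)/3 = 4 + sqrt(3*v)/3 = 4 + (sqrt(3)*sqrt(v))/3 = 4 + sqrt(3)*sqrt(v)/3)
P(27)*((-6 + 13*8) + 209) = (4 + sqrt(3)*sqrt(27)/3)*((-6 + 13*8) + 209) = (4 + sqrt(3)*(3*sqrt(3))/3)*((-6 + 104) + 209) = (4 + 3)*(98 + 209) = 7*307 = 2149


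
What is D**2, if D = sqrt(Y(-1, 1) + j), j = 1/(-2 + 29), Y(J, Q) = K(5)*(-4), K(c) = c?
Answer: -539/27 ≈ -19.963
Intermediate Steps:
Y(J, Q) = -20 (Y(J, Q) = 5*(-4) = -20)
j = 1/27 ≈ 0.037037
D = 7*I*sqrt(33)/9 (D = sqrt(-20 + 1/27) = sqrt(-539/27) = 7*I*sqrt(33)/9 ≈ 4.468*I)
D**2 = (7*I*sqrt(33)/9)**2 = -539/27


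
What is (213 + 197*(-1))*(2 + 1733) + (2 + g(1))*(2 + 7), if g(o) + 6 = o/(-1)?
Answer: 27715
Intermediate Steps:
g(o) = -6 - o (g(o) = -6 + o/(-1) = -6 + o*(-1) = -6 - o)
(213 + 197*(-1))*(2 + 1733) + (2 + g(1))*(2 + 7) = (213 + 197*(-1))*(2 + 1733) + (2 + (-6 - 1*1))*(2 + 7) = (213 - 197)*1735 + (2 + (-6 - 1))*9 = 16*1735 + (2 - 7)*9 = 27760 - 5*9 = 27760 - 45 = 27715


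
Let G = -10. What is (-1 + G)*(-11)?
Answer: 121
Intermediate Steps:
(-1 + G)*(-11) = (-1 - 10)*(-11) = -11*(-11) = 121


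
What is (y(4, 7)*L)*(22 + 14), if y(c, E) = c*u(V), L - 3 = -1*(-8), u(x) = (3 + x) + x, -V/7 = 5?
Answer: -106128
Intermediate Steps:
V = -35 (V = -7*5 = -35)
u(x) = 3 + 2*x
L = 11 (L = 3 - 1*(-8) = 3 + 8 = 11)
y(c, E) = -67*c (y(c, E) = c*(3 + 2*(-35)) = c*(3 - 70) = c*(-67) = -67*c)
(y(4, 7)*L)*(22 + 14) = (-67*4*11)*(22 + 14) = -268*11*36 = -2948*36 = -106128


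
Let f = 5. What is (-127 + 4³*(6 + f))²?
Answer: 332929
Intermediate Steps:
(-127 + 4³*(6 + f))² = (-127 + 4³*(6 + 5))² = (-127 + 64*11)² = (-127 + 704)² = 577² = 332929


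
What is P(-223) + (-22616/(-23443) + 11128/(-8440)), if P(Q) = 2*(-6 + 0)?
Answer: -305537713/24732365 ≈ -12.354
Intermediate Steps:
P(Q) = -12 (P(Q) = 2*(-6) = -12)
P(-223) + (-22616/(-23443) + 11128/(-8440)) = -12 + (-22616/(-23443) + 11128/(-8440)) = -12 + (-22616*(-1/23443) + 11128*(-1/8440)) = -12 + (22616/23443 - 1391/1055) = -12 - 8749333/24732365 = -305537713/24732365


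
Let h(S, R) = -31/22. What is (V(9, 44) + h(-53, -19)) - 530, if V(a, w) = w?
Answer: -10723/22 ≈ -487.41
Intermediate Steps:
h(S, R) = -31/22 (h(S, R) = -31*1/22 = -31/22)
(V(9, 44) + h(-53, -19)) - 530 = (44 - 31/22) - 530 = 937/22 - 530 = -10723/22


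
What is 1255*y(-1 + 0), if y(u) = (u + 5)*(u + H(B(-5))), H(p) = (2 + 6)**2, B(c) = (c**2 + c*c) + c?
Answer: 316260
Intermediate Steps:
B(c) = c + 2*c**2 (B(c) = (c**2 + c**2) + c = 2*c**2 + c = c + 2*c**2)
H(p) = 64 (H(p) = 8**2 = 64)
y(u) = (5 + u)*(64 + u) (y(u) = (u + 5)*(u + 64) = (5 + u)*(64 + u))
1255*y(-1 + 0) = 1255*(320 + (-1 + 0)**2 + 69*(-1 + 0)) = 1255*(320 + (-1)**2 + 69*(-1)) = 1255*(320 + 1 - 69) = 1255*252 = 316260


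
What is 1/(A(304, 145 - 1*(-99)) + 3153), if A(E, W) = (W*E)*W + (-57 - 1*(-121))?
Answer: 1/18102161 ≈ 5.5242e-8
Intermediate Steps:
A(E, W) = 64 + E*W**2 (A(E, W) = (E*W)*W + (-57 + 121) = E*W**2 + 64 = 64 + E*W**2)
1/(A(304, 145 - 1*(-99)) + 3153) = 1/((64 + 304*(145 - 1*(-99))**2) + 3153) = 1/((64 + 304*(145 + 99)**2) + 3153) = 1/((64 + 304*244**2) + 3153) = 1/((64 + 304*59536) + 3153) = 1/((64 + 18098944) + 3153) = 1/(18099008 + 3153) = 1/18102161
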